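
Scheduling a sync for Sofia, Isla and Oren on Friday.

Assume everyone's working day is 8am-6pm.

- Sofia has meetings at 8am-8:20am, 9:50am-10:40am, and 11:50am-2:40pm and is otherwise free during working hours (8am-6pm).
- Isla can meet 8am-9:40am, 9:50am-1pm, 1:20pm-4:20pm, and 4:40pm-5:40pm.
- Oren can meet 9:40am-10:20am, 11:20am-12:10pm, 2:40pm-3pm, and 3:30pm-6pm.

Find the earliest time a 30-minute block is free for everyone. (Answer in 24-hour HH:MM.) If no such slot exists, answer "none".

Sofia free within 08:00–18:00: 08:20–09:50, 10:40–11:50, 14:40–18:00.
Sofia ∩ Isla: 08:20–09:40, 10:40–11:50, 14:40–16:20, 16:40–17:40.
Sofia ∩ Isla ∩ Oren: 11:20–11:50, 14:40–15:00, 15:30–16:20, 16:40–17:40.
Windows ≥ 30 min: 11:20–11:50, 15:30–16:20, 16:40–17:40.
Earliest such window starts at 11:20.

11:20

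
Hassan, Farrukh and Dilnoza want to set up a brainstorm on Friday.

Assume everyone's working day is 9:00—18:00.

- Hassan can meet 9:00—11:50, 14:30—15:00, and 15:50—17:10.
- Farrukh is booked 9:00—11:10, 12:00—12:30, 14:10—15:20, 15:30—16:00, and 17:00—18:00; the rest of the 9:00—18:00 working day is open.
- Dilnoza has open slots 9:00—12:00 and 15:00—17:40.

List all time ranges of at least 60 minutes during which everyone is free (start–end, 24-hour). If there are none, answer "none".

16:00–17:00

Farrukh free within 09:00–18:00: 11:10–12:00, 12:30–14:10, 15:20–15:30, 16:00–17:00.
Hassan ∩ Farrukh: 11:10–11:50, 16:00–17:00.
Hassan ∩ Farrukh ∩ Dilnoza: 11:10–11:50, 16:00–17:00.
Windows ≥ 60 min: 16:00–17:00.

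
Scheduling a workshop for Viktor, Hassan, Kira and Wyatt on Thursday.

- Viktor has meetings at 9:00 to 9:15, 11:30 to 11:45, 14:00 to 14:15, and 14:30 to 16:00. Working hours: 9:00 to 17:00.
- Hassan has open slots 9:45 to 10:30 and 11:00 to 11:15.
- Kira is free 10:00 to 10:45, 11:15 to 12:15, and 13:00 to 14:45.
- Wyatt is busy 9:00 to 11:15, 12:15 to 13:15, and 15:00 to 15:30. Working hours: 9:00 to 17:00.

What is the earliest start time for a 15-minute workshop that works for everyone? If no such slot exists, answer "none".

none

Viktor free within 09:00–17:00: 09:15–11:30, 11:45–14:00, 14:15–14:30, 16:00–17:00.
Wyatt free within 09:00–17:00: 11:15–12:15, 13:15–15:00, 15:30–17:00.
Viktor ∩ Hassan: 09:45–10:30, 11:00–11:15.
Viktor ∩ Hassan ∩ Kira: 10:00–10:30.
Viktor ∩ Hassan ∩ Kira ∩ Wyatt: (none).
Windows ≥ 15 min: (none).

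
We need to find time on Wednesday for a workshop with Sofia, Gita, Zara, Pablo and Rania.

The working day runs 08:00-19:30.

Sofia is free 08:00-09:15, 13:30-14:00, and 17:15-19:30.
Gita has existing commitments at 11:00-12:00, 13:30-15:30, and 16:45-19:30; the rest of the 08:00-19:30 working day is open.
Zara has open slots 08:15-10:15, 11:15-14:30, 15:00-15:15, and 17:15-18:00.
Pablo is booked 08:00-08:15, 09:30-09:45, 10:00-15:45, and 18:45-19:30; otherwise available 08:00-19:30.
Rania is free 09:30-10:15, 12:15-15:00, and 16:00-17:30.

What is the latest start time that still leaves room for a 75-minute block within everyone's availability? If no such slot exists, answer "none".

none

Gita free within 08:00–19:30: 08:00–11:00, 12:00–13:30, 15:30–16:45.
Pablo free within 08:00–19:30: 08:15–09:30, 09:45–10:00, 15:45–18:45.
Sofia ∩ Gita: 08:00–09:15.
Sofia ∩ Gita ∩ Zara: 08:15–09:15.
Sofia ∩ Gita ∩ Zara ∩ Pablo: 08:15–09:15.
Sofia ∩ Gita ∩ Zara ∩ Pablo ∩ Rania: (none).
Windows ≥ 75 min: (none).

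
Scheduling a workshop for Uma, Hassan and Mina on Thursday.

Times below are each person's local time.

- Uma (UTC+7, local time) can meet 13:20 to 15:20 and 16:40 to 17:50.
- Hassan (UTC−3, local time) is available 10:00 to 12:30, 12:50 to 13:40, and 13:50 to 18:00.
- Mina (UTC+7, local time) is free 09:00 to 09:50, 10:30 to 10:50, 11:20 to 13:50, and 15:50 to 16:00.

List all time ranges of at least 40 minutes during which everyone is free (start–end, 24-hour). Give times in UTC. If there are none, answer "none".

none

Uma → UTC: 06:20–08:20, 09:40–10:50.
Hassan → UTC: 13:00–15:30, 15:50–16:40, 16:50–21:00.
Mina → UTC: 02:00–02:50, 03:30–03:50, 04:20–06:50, 08:50–09:00.
Uma ∩ Hassan: (none).
Uma ∩ Hassan ∩ Mina: (none).
Windows ≥ 40 min: (none).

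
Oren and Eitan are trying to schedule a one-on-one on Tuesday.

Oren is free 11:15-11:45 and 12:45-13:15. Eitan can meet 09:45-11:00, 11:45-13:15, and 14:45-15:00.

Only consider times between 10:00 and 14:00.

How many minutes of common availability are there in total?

30 minutes

Oren ∩ Eitan: 12:45–13:15.
Restricted to 10:00–14:00: 12:45–13:15.
Total common minutes: 30.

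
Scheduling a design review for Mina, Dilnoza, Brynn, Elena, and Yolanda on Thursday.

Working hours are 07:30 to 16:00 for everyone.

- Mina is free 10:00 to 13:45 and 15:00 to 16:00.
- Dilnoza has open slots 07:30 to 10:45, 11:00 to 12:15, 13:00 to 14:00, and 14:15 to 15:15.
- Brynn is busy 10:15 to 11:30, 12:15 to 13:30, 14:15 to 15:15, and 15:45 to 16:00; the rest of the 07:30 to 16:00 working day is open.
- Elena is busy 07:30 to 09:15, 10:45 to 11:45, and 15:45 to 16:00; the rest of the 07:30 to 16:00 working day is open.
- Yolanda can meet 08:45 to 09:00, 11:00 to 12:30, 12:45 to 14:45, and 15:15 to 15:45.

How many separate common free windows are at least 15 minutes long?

Brynn free within 07:30–16:00: 07:30–10:15, 11:30–12:15, 13:30–14:15, 15:15–15:45.
Elena free within 07:30–16:00: 09:15–10:45, 11:45–15:45.
Mina ∩ Dilnoza: 10:00–10:45, 11:00–12:15, 13:00–13:45, 15:00–15:15.
Mina ∩ Dilnoza ∩ Brynn: 10:00–10:15, 11:30–12:15, 13:30–13:45.
Mina ∩ Dilnoza ∩ Brynn ∩ Elena: 10:00–10:15, 11:45–12:15, 13:30–13:45.
Mina ∩ Dilnoza ∩ Brynn ∩ Elena ∩ Yolanda: 11:45–12:15, 13:30–13:45.
Windows ≥ 15 min: 11:45–12:15, 13:30–13:45.
That's 2 windows.

2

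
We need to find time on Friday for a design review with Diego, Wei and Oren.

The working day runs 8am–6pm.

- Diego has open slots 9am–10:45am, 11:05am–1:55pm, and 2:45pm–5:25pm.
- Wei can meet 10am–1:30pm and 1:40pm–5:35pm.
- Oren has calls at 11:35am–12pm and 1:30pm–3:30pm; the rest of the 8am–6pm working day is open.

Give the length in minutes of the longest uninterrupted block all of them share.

115 minutes

Oren free within 08:00–18:00: 08:00–11:35, 12:00–13:30, 15:30–18:00.
Diego ∩ Wei: 10:00–10:45, 11:05–13:30, 13:40–13:55, 14:45–17:25.
Diego ∩ Wei ∩ Oren: 10:00–10:45, 11:05–11:35, 12:00–13:30, 15:30–17:25.
Common window lengths: 45, 30, 90, 115 min; longest is 115.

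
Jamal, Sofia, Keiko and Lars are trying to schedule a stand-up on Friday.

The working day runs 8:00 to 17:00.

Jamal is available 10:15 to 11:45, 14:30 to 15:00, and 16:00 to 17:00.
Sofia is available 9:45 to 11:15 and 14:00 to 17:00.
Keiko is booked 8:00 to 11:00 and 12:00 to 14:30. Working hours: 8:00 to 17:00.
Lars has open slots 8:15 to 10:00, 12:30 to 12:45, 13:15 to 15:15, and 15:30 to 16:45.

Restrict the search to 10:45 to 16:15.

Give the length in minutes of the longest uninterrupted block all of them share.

30 minutes

Keiko free within 08:00–17:00: 11:00–12:00, 14:30–17:00.
Jamal ∩ Sofia: 10:15–11:15, 14:30–15:00, 16:00–17:00.
Jamal ∩ Sofia ∩ Keiko: 11:00–11:15, 14:30–15:00, 16:00–17:00.
Jamal ∩ Sofia ∩ Keiko ∩ Lars: 14:30–15:00, 16:00–16:45.
Restricted to 10:45–16:15: 14:30–15:00, 16:00–16:15.
Common window lengths: 30, 15 min; longest is 30.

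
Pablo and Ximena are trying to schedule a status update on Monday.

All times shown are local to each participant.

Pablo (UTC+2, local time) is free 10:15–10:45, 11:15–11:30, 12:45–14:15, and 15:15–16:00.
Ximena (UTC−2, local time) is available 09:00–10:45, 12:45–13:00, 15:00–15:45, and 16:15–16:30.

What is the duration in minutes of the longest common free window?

Pablo → UTC: 08:15–08:45, 09:15–09:30, 10:45–12:15, 13:15–14:00.
Ximena → UTC: 11:00–12:45, 14:45–15:00, 17:00–17:45, 18:15–18:30.
Pablo ∩ Ximena: 11:00–12:15.
Single common window of 75 minutes.

75 minutes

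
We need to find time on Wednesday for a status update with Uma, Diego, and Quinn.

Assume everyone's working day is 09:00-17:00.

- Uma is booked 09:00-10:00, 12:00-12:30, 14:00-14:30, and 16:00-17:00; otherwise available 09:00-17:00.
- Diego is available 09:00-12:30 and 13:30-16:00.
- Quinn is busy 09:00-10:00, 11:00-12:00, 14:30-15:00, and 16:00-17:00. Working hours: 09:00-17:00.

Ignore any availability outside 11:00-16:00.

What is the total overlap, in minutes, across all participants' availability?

90 minutes

Uma free within 09:00–17:00: 10:00–12:00, 12:30–14:00, 14:30–16:00.
Quinn free within 09:00–17:00: 10:00–11:00, 12:00–14:30, 15:00–16:00.
Uma ∩ Diego: 10:00–12:00, 13:30–14:00, 14:30–16:00.
Uma ∩ Diego ∩ Quinn: 10:00–11:00, 13:30–14:00, 15:00–16:00.
Restricted to 11:00–16:00: 13:30–14:00, 15:00–16:00.
Total common minutes: 30 + 60 = 90.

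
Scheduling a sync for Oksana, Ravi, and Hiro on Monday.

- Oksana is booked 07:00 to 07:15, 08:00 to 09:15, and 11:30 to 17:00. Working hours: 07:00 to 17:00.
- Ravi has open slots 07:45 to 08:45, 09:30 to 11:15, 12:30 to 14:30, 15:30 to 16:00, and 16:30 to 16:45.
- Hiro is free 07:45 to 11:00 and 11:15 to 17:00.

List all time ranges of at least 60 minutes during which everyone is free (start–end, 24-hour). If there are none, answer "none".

09:30–11:00

Oksana free within 07:00–17:00: 07:15–08:00, 09:15–11:30.
Oksana ∩ Ravi: 07:45–08:00, 09:30–11:15.
Oksana ∩ Ravi ∩ Hiro: 07:45–08:00, 09:30–11:00.
Windows ≥ 60 min: 09:30–11:00.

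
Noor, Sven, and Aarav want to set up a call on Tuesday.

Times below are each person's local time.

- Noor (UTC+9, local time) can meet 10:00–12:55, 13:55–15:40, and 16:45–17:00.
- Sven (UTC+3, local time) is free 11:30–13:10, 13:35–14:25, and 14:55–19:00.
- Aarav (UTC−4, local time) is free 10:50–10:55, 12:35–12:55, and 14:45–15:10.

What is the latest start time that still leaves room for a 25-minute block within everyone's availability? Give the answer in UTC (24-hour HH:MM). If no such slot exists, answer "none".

Noor → UTC: 01:00–03:55, 04:55–06:40, 07:45–08:00.
Sven → UTC: 08:30–10:10, 10:35–11:25, 11:55–16:00.
Aarav → UTC: 14:50–14:55, 16:35–16:55, 18:45–19:10.
Noor ∩ Sven: (none).
Noor ∩ Sven ∩ Aarav: (none).
Windows ≥ 25 min: (none).

none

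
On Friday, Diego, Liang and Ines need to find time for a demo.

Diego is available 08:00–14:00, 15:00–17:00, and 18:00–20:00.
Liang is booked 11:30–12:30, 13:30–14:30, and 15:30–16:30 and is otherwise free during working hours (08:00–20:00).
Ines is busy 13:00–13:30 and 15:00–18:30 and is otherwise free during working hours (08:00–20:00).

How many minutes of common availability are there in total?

330 minutes

Liang free within 08:00–20:00: 08:00–11:30, 12:30–13:30, 14:30–15:30, 16:30–20:00.
Ines free within 08:00–20:00: 08:00–13:00, 13:30–15:00, 18:30–20:00.
Diego ∩ Liang: 08:00–11:30, 12:30–13:30, 15:00–15:30, 16:30–17:00, 18:00–20:00.
Diego ∩ Liang ∩ Ines: 08:00–11:30, 12:30–13:00, 18:30–20:00.
Total common minutes: 210 + 30 + 90 = 330.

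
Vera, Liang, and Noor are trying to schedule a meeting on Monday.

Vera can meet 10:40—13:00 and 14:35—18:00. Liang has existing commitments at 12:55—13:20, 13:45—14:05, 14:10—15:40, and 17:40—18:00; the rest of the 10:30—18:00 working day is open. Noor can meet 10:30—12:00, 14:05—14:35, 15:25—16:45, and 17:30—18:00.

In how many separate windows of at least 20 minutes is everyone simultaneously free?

Liang free within 10:30–18:00: 10:30–12:55, 13:20–13:45, 14:05–14:10, 15:40–17:40.
Vera ∩ Liang: 10:40–12:55, 15:40–17:40.
Vera ∩ Liang ∩ Noor: 10:40–12:00, 15:40–16:45, 17:30–17:40.
Windows ≥ 20 min: 10:40–12:00, 15:40–16:45.
That's 2 windows.

2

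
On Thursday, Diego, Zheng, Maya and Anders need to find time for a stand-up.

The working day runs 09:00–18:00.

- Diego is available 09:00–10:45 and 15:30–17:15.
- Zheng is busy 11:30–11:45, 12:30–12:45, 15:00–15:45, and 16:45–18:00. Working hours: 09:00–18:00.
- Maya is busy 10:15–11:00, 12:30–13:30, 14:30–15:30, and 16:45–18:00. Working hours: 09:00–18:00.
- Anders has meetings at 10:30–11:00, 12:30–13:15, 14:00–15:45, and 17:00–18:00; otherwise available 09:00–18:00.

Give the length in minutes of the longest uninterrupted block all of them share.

Zheng free within 09:00–18:00: 09:00–11:30, 11:45–12:30, 12:45–15:00, 15:45–16:45.
Maya free within 09:00–18:00: 09:00–10:15, 11:00–12:30, 13:30–14:30, 15:30–16:45.
Anders free within 09:00–18:00: 09:00–10:30, 11:00–12:30, 13:15–14:00, 15:45–17:00.
Diego ∩ Zheng: 09:00–10:45, 15:45–16:45.
Diego ∩ Zheng ∩ Maya: 09:00–10:15, 15:45–16:45.
Diego ∩ Zheng ∩ Maya ∩ Anders: 09:00–10:15, 15:45–16:45.
Common window lengths: 75, 60 min; longest is 75.

75 minutes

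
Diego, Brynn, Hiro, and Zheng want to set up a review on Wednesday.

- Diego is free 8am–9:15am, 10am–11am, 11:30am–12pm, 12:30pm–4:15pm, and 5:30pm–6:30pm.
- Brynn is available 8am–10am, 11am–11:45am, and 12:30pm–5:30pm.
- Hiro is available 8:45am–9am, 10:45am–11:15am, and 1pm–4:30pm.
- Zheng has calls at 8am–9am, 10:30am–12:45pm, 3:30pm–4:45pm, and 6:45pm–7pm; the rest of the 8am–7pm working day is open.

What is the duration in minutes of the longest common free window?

150 minutes

Zheng free within 08:00–19:00: 09:00–10:30, 12:45–15:30, 16:45–18:45.
Diego ∩ Brynn: 08:00–09:15, 11:30–11:45, 12:30–16:15.
Diego ∩ Brynn ∩ Hiro: 08:45–09:00, 13:00–16:15.
Diego ∩ Brynn ∩ Hiro ∩ Zheng: 13:00–15:30.
Single common window of 150 minutes.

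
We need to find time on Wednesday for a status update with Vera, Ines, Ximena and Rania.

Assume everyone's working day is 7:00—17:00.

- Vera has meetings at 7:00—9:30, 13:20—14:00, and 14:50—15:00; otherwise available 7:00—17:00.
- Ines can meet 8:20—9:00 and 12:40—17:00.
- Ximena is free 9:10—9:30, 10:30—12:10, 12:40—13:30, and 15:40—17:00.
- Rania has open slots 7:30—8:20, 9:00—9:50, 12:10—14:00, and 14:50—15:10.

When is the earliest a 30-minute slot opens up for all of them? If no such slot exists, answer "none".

12:40

Vera free within 07:00–17:00: 09:30–13:20, 14:00–14:50, 15:00–17:00.
Vera ∩ Ines: 12:40–13:20, 14:00–14:50, 15:00–17:00.
Vera ∩ Ines ∩ Ximena: 12:40–13:20, 15:40–17:00.
Vera ∩ Ines ∩ Ximena ∩ Rania: 12:40–13:20.
Windows ≥ 30 min: 12:40–13:20.
Earliest such window starts at 12:40.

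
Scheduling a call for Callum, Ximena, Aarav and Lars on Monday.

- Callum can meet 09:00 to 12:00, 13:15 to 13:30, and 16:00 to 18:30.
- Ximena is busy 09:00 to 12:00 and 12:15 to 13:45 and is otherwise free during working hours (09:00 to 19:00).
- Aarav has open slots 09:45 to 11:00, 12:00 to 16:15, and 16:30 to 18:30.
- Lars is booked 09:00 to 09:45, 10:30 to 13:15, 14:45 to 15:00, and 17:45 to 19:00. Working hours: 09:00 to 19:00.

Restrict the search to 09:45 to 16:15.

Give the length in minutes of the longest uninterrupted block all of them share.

15 minutes

Ximena free within 09:00–19:00: 12:00–12:15, 13:45–19:00.
Lars free within 09:00–19:00: 09:45–10:30, 13:15–14:45, 15:00–17:45.
Callum ∩ Ximena: 16:00–18:30.
Callum ∩ Ximena ∩ Aarav: 16:00–16:15, 16:30–18:30.
Callum ∩ Ximena ∩ Aarav ∩ Lars: 16:00–16:15, 16:30–17:45.
Restricted to 09:45–16:15: 16:00–16:15.
Single common window of 15 minutes.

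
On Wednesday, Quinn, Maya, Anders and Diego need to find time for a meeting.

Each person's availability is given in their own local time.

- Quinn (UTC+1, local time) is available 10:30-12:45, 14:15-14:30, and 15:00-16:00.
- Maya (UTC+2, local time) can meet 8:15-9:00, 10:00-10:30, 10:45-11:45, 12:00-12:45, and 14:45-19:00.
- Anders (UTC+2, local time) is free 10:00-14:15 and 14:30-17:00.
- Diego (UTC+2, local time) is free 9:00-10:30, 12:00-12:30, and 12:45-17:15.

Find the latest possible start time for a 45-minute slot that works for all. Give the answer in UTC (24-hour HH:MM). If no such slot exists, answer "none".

14:15

Quinn → UTC: 09:30–11:45, 13:15–13:30, 14:00–15:00.
Maya → UTC: 06:15–07:00, 08:00–08:30, 08:45–09:45, 10:00–10:45, 12:45–17:00.
Anders → UTC: 08:00–12:15, 12:30–15:00.
Diego → UTC: 07:00–08:30, 10:00–10:30, 10:45–15:15.
Quinn ∩ Maya: 09:30–09:45, 10:00–10:45, 13:15–13:30, 14:00–15:00.
Quinn ∩ Maya ∩ Anders: 09:30–09:45, 10:00–10:45, 13:15–13:30, 14:00–15:00.
Quinn ∩ Maya ∩ Anders ∩ Diego: 10:00–10:30, 13:15–13:30, 14:00–15:00.
Windows ≥ 45 min: 14:00–15:00.
Latest start in the last window 14:00–15:00 is 15:00 − 45 min = 14:15.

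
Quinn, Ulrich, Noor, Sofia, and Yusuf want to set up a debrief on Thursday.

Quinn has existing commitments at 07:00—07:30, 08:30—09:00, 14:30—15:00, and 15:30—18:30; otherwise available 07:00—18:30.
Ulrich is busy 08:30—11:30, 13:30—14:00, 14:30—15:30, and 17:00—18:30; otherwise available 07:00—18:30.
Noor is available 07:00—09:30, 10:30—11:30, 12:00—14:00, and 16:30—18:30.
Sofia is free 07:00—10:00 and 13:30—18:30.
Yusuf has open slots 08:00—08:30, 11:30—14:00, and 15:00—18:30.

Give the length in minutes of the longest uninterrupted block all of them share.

30 minutes

Quinn free within 07:00–18:30: 07:30–08:30, 09:00–14:30, 15:00–15:30.
Ulrich free within 07:00–18:30: 07:00–08:30, 11:30–13:30, 14:00–14:30, 15:30–17:00.
Quinn ∩ Ulrich: 07:30–08:30, 11:30–13:30, 14:00–14:30.
Quinn ∩ Ulrich ∩ Noor: 07:30–08:30, 12:00–13:30.
Quinn ∩ Ulrich ∩ Noor ∩ Sofia: 07:30–08:30.
Quinn ∩ Ulrich ∩ Noor ∩ Sofia ∩ Yusuf: 08:00–08:30.
Single common window of 30 minutes.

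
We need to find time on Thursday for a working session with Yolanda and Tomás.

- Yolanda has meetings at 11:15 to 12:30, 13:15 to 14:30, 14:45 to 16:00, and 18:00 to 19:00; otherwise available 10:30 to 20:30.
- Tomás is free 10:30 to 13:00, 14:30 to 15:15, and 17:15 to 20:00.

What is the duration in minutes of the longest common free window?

60 minutes

Yolanda free within 10:30–20:30: 10:30–11:15, 12:30–13:15, 14:30–14:45, 16:00–18:00, 19:00–20:30.
Yolanda ∩ Tomás: 10:30–11:15, 12:30–13:00, 14:30–14:45, 17:15–18:00, 19:00–20:00.
Common window lengths: 45, 30, 15, 45, 60 min; longest is 60.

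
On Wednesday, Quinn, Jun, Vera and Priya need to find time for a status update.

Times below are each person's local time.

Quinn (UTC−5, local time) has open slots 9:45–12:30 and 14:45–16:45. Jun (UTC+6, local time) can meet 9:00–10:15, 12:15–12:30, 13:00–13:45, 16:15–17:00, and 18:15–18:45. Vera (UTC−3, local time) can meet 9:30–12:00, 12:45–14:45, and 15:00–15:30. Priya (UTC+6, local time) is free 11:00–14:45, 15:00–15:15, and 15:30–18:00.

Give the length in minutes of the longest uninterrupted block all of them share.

Quinn → UTC: 14:45–17:30, 19:45–21:45.
Jun → UTC: 03:00–04:15, 06:15–06:30, 07:00–07:45, 10:15–11:00, 12:15–12:45.
Vera → UTC: 12:30–15:00, 15:45–17:45, 18:00–18:30.
Priya → UTC: 05:00–08:45, 09:00–09:15, 09:30–12:00.
Quinn ∩ Jun: (none).
Quinn ∩ Jun ∩ Vera: (none).
Quinn ∩ Jun ∩ Vera ∩ Priya: (none).
No common window.

0 minutes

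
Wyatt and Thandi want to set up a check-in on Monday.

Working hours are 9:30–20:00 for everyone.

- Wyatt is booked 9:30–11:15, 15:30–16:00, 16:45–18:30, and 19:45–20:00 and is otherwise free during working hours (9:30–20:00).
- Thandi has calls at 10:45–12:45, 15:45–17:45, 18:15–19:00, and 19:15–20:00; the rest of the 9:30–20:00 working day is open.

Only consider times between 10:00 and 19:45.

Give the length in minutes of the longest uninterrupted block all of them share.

165 minutes

Wyatt free within 09:30–20:00: 11:15–15:30, 16:00–16:45, 18:30–19:45.
Thandi free within 09:30–20:00: 09:30–10:45, 12:45–15:45, 17:45–18:15, 19:00–19:15.
Wyatt ∩ Thandi: 12:45–15:30, 19:00–19:15.
Restricted to 10:00–19:45: 12:45–15:30, 19:00–19:15.
Common window lengths: 165, 15 min; longest is 165.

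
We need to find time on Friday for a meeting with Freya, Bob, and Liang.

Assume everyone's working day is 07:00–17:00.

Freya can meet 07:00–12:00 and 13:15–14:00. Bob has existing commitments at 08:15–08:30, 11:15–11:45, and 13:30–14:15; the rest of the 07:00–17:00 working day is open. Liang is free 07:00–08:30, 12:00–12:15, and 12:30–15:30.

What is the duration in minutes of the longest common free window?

75 minutes

Bob free within 07:00–17:00: 07:00–08:15, 08:30–11:15, 11:45–13:30, 14:15–17:00.
Freya ∩ Bob: 07:00–08:15, 08:30–11:15, 11:45–12:00, 13:15–13:30.
Freya ∩ Bob ∩ Liang: 07:00–08:15, 13:15–13:30.
Common window lengths: 75, 15 min; longest is 75.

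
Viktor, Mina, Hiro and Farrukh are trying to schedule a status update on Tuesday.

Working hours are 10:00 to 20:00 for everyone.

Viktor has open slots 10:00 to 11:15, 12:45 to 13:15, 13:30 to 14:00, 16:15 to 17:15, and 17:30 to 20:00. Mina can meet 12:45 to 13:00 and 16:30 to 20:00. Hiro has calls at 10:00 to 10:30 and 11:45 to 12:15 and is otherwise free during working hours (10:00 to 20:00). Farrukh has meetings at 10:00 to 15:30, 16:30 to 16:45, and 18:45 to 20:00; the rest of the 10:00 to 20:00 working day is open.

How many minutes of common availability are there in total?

105 minutes

Hiro free within 10:00–20:00: 10:30–11:45, 12:15–20:00.
Farrukh free within 10:00–20:00: 15:30–16:30, 16:45–18:45.
Viktor ∩ Mina: 12:45–13:00, 16:30–17:15, 17:30–20:00.
Viktor ∩ Mina ∩ Hiro: 12:45–13:00, 16:30–17:15, 17:30–20:00.
Viktor ∩ Mina ∩ Hiro ∩ Farrukh: 16:45–17:15, 17:30–18:45.
Total common minutes: 30 + 75 = 105.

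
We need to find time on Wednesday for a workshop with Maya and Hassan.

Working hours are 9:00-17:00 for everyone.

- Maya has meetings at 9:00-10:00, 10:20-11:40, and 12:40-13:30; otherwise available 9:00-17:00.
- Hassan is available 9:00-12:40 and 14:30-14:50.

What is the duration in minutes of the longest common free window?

60 minutes

Maya free within 09:00–17:00: 10:00–10:20, 11:40–12:40, 13:30–17:00.
Maya ∩ Hassan: 10:00–10:20, 11:40–12:40, 14:30–14:50.
Common window lengths: 20, 60, 20 min; longest is 60.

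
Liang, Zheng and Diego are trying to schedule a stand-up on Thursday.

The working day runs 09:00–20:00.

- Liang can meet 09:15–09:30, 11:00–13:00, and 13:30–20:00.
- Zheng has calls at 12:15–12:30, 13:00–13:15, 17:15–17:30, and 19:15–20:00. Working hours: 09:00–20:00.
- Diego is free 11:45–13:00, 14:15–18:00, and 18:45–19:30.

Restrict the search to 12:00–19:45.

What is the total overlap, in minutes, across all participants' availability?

Zheng free within 09:00–20:00: 09:00–12:15, 12:30–13:00, 13:15–17:15, 17:30–19:15.
Liang ∩ Zheng: 09:15–09:30, 11:00–12:15, 12:30–13:00, 13:30–17:15, 17:30–19:15.
Liang ∩ Zheng ∩ Diego: 11:45–12:15, 12:30–13:00, 14:15–17:15, 17:30–18:00, 18:45–19:15.
Restricted to 12:00–19:45: 12:00–12:15, 12:30–13:00, 14:15–17:15, 17:30–18:00, 18:45–19:15.
Total common minutes: 15 + 30 + 180 + 30 + 30 = 285.

285 minutes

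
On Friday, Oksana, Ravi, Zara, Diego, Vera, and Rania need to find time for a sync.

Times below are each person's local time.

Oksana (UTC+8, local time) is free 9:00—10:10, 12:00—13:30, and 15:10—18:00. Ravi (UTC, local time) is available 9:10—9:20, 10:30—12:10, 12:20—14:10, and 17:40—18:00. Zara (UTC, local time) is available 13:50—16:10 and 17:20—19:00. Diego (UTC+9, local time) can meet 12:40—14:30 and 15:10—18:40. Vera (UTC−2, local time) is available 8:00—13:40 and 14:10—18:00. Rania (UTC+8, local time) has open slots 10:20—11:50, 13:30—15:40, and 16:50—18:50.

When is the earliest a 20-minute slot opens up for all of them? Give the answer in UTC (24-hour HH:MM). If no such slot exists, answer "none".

Oksana → UTC: 01:00–02:10, 04:00–05:30, 07:10–10:00.
Ravi → UTC: 09:10–09:20, 10:30–12:10, 12:20–14:10, 17:40–18:00.
Zara → UTC: 13:50–16:10, 17:20–19:00.
Diego → UTC: 03:40–05:30, 06:10–09:40.
Vera → UTC: 10:00–15:40, 16:10–20:00.
Rania → UTC: 02:20–03:50, 05:30–07:40, 08:50–10:50.
Oksana ∩ Ravi: 09:10–09:20.
Oksana ∩ Ravi ∩ Zara: (none).
Oksana ∩ Ravi ∩ Zara ∩ Diego: (none).
Oksana ∩ Ravi ∩ Zara ∩ Diego ∩ Vera: (none).
Oksana ∩ Ravi ∩ Zara ∩ Diego ∩ Vera ∩ Rania: (none).
Windows ≥ 20 min: (none).

none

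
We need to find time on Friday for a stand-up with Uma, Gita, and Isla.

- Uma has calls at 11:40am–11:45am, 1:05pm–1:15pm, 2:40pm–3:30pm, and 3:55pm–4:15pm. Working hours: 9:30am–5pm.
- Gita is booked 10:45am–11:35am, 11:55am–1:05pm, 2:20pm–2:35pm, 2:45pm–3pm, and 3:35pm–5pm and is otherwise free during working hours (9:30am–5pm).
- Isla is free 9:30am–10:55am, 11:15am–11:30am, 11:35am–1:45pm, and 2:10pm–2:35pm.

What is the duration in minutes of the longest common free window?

75 minutes

Uma free within 09:30–17:00: 09:30–11:40, 11:45–13:05, 13:15–14:40, 15:30–15:55, 16:15–17:00.
Gita free within 09:30–17:00: 09:30–10:45, 11:35–11:55, 13:05–14:20, 14:35–14:45, 15:00–15:35.
Uma ∩ Gita: 09:30–10:45, 11:35–11:40, 11:45–11:55, 13:15–14:20, 14:35–14:40, 15:30–15:35.
Uma ∩ Gita ∩ Isla: 09:30–10:45, 11:35–11:40, 11:45–11:55, 13:15–13:45, 14:10–14:20.
Common window lengths: 75, 5, 10, 30, 10 min; longest is 75.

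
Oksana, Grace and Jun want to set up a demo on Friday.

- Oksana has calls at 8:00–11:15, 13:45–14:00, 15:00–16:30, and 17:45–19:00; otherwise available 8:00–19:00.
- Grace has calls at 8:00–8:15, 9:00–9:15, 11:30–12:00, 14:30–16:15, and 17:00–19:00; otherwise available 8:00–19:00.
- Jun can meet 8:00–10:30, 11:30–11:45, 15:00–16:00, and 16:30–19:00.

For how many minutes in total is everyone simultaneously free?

Oksana free within 08:00–19:00: 11:15–13:45, 14:00–15:00, 16:30–17:45.
Grace free within 08:00–19:00: 08:15–09:00, 09:15–11:30, 12:00–14:30, 16:15–17:00.
Oksana ∩ Grace: 11:15–11:30, 12:00–13:45, 14:00–14:30, 16:30–17:00.
Oksana ∩ Grace ∩ Jun: 16:30–17:00.
Total common minutes: 30.

30 minutes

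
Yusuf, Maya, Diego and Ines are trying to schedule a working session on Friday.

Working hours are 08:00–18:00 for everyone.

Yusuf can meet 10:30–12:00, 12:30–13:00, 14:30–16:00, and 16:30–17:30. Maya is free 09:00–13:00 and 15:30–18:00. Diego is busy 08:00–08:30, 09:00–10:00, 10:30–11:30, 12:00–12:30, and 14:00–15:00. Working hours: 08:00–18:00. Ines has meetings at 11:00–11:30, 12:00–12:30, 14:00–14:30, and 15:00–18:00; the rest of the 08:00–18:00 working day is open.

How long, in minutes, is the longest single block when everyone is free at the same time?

30 minutes

Diego free within 08:00–18:00: 08:30–09:00, 10:00–10:30, 11:30–12:00, 12:30–14:00, 15:00–18:00.
Ines free within 08:00–18:00: 08:00–11:00, 11:30–12:00, 12:30–14:00, 14:30–15:00.
Yusuf ∩ Maya: 10:30–12:00, 12:30–13:00, 15:30–16:00, 16:30–17:30.
Yusuf ∩ Maya ∩ Diego: 11:30–12:00, 12:30–13:00, 15:30–16:00, 16:30–17:30.
Yusuf ∩ Maya ∩ Diego ∩ Ines: 11:30–12:00, 12:30–13:00.
Common window lengths: 30, 30 min; longest is 30.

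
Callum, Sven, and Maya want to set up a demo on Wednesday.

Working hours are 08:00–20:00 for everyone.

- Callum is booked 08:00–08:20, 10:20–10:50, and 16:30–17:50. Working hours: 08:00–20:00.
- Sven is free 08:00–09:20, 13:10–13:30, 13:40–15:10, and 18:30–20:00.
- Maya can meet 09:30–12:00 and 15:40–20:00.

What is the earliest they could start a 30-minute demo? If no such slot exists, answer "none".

18:30

Callum free within 08:00–20:00: 08:20–10:20, 10:50–16:30, 17:50–20:00.
Callum ∩ Sven: 08:20–09:20, 13:10–13:30, 13:40–15:10, 18:30–20:00.
Callum ∩ Sven ∩ Maya: 18:30–20:00.
Windows ≥ 30 min: 18:30–20:00.
Earliest such window starts at 18:30.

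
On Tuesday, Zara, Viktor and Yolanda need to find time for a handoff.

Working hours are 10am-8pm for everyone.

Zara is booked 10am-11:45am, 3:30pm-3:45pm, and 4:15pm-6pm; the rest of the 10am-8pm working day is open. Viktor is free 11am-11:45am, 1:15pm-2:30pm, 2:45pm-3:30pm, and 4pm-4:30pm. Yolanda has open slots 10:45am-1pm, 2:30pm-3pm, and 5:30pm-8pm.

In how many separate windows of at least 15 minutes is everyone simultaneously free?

1

Zara free within 10:00–20:00: 11:45–15:30, 15:45–16:15, 18:00–20:00.
Zara ∩ Viktor: 13:15–14:30, 14:45–15:30, 16:00–16:15.
Zara ∩ Viktor ∩ Yolanda: 14:45–15:00.
Windows ≥ 15 min: 14:45–15:00.
That's 1 window.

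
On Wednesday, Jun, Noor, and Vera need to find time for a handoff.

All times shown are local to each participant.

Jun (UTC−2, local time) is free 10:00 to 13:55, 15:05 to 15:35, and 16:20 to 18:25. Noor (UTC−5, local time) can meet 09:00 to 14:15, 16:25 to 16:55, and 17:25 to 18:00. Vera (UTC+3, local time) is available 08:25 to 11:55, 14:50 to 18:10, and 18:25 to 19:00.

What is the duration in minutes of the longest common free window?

70 minutes

Jun → UTC: 12:00–15:55, 17:05–17:35, 18:20–20:25.
Noor → UTC: 14:00–19:15, 21:25–21:55, 22:25–23:00.
Vera → UTC: 05:25–08:55, 11:50–15:10, 15:25–16:00.
Jun ∩ Noor: 14:00–15:55, 17:05–17:35, 18:20–19:15.
Jun ∩ Noor ∩ Vera: 14:00–15:10, 15:25–15:55.
Common window lengths: 70, 30 min; longest is 70.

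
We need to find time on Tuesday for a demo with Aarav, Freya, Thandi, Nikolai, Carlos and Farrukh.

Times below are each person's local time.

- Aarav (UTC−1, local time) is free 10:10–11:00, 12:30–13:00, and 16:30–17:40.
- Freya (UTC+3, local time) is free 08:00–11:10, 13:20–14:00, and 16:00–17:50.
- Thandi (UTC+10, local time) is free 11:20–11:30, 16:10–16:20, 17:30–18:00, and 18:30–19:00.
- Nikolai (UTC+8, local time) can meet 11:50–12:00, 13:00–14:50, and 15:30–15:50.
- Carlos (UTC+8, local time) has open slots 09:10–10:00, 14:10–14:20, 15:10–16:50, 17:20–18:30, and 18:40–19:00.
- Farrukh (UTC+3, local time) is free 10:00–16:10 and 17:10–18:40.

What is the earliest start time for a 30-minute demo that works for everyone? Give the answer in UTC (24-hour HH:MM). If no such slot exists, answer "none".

none

Aarav → UTC: 11:10–12:00, 13:30–14:00, 17:30–18:40.
Freya → UTC: 05:00–08:10, 10:20–11:00, 13:00–14:50.
Thandi → UTC: 01:20–01:30, 06:10–06:20, 07:30–08:00, 08:30–09:00.
Nikolai → UTC: 03:50–04:00, 05:00–06:50, 07:30–07:50.
Carlos → UTC: 01:10–02:00, 06:10–06:20, 07:10–08:50, 09:20–10:30, 10:40–11:00.
Farrukh → UTC: 07:00–13:10, 14:10–15:40.
Aarav ∩ Freya: 13:30–14:00.
Aarav ∩ Freya ∩ Thandi: (none).
Aarav ∩ Freya ∩ Thandi ∩ Nikolai: (none).
Aarav ∩ Freya ∩ Thandi ∩ Nikolai ∩ Carlos: (none).
Aarav ∩ Freya ∩ Thandi ∩ Nikolai ∩ Carlos ∩ Farrukh: (none).
Windows ≥ 30 min: (none).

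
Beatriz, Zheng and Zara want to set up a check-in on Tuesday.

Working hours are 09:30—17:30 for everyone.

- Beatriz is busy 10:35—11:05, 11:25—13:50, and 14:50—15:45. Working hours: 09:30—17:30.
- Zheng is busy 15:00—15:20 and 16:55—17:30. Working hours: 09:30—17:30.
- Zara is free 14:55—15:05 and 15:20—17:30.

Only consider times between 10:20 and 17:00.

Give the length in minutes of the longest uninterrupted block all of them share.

Beatriz free within 09:30–17:30: 09:30–10:35, 11:05–11:25, 13:50–14:50, 15:45–17:30.
Zheng free within 09:30–17:30: 09:30–15:00, 15:20–16:55.
Beatriz ∩ Zheng: 09:30–10:35, 11:05–11:25, 13:50–14:50, 15:45–16:55.
Beatriz ∩ Zheng ∩ Zara: 15:45–16:55.
Restricted to 10:20–17:00: 15:45–16:55.
Single common window of 70 minutes.

70 minutes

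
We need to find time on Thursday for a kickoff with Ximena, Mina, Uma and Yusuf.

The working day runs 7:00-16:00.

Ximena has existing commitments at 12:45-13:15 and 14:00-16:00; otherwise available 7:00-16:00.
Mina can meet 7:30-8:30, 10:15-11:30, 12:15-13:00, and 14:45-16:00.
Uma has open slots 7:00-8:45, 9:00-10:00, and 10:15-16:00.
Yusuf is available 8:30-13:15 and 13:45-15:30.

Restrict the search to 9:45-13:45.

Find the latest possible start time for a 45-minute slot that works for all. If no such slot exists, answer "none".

10:45

Ximena free within 07:00–16:00: 07:00–12:45, 13:15–14:00.
Ximena ∩ Mina: 07:30–08:30, 10:15–11:30, 12:15–12:45.
Ximena ∩ Mina ∩ Uma: 07:30–08:30, 10:15–11:30, 12:15–12:45.
Ximena ∩ Mina ∩ Uma ∩ Yusuf: 10:15–11:30, 12:15–12:45.
Restricted to 09:45–13:45: 10:15–11:30, 12:15–12:45.
Windows ≥ 45 min: 10:15–11:30.
Latest start in the last window 10:15–11:30 is 11:30 − 45 min = 10:45.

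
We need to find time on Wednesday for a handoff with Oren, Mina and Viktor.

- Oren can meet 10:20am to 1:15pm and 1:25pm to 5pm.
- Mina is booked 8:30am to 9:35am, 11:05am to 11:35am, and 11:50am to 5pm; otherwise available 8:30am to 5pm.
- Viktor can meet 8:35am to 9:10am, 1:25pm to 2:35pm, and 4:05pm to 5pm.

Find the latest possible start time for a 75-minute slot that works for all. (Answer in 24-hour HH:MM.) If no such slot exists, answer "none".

none

Mina free within 08:30–17:00: 09:35–11:05, 11:35–11:50.
Oren ∩ Mina: 10:20–11:05, 11:35–11:50.
Oren ∩ Mina ∩ Viktor: (none).
Windows ≥ 75 min: (none).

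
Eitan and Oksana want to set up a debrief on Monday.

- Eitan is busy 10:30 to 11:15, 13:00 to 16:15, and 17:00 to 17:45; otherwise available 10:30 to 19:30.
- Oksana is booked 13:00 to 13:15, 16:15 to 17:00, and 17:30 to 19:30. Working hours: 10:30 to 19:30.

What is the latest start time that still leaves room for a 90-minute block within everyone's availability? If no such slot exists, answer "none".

11:30

Eitan free within 10:30–19:30: 11:15–13:00, 16:15–17:00, 17:45–19:30.
Oksana free within 10:30–19:30: 10:30–13:00, 13:15–16:15, 17:00–17:30.
Eitan ∩ Oksana: 11:15–13:00.
Windows ≥ 90 min: 11:15–13:00.
Latest start in the last window 11:15–13:00 is 13:00 − 90 min = 11:30.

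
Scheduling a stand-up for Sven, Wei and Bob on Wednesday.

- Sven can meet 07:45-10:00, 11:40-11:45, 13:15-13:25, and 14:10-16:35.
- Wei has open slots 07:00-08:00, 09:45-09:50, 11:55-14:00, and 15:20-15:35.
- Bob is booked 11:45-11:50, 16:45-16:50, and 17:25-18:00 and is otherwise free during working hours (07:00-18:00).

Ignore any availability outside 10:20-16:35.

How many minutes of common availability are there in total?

25 minutes

Bob free within 07:00–18:00: 07:00–11:45, 11:50–16:45, 16:50–17:25.
Sven ∩ Wei: 07:45–08:00, 09:45–09:50, 13:15–13:25, 15:20–15:35.
Sven ∩ Wei ∩ Bob: 07:45–08:00, 09:45–09:50, 13:15–13:25, 15:20–15:35.
Restricted to 10:20–16:35: 13:15–13:25, 15:20–15:35.
Total common minutes: 10 + 15 = 25.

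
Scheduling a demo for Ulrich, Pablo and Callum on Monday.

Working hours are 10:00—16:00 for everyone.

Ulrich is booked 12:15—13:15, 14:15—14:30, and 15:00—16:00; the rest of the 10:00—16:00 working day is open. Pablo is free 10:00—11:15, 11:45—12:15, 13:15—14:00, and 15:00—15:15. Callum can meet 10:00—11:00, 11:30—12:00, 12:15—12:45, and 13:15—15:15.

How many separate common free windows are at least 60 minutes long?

Ulrich free within 10:00–16:00: 10:00–12:15, 13:15–14:15, 14:30–15:00.
Ulrich ∩ Pablo: 10:00–11:15, 11:45–12:15, 13:15–14:00.
Ulrich ∩ Pablo ∩ Callum: 10:00–11:00, 11:45–12:00, 13:15–14:00.
Windows ≥ 60 min: 10:00–11:00.
That's 1 window.

1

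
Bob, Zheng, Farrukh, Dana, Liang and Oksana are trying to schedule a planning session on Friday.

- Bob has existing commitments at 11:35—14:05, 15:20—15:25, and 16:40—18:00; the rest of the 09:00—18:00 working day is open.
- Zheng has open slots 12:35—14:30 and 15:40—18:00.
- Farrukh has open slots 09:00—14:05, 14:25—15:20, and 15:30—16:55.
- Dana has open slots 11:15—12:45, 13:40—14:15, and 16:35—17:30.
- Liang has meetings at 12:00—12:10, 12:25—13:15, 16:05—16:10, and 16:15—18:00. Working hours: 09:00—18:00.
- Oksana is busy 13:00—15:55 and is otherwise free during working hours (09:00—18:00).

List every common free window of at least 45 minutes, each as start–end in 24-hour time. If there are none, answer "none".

Bob free within 09:00–18:00: 09:00–11:35, 14:05–15:20, 15:25–16:40.
Liang free within 09:00–18:00: 09:00–12:00, 12:10–12:25, 13:15–16:05, 16:10–16:15.
Oksana free within 09:00–18:00: 09:00–13:00, 15:55–18:00.
Bob ∩ Zheng: 14:05–14:30, 15:40–16:40.
Bob ∩ Zheng ∩ Farrukh: 14:25–14:30, 15:40–16:40.
Bob ∩ Zheng ∩ Farrukh ∩ Dana: 16:35–16:40.
Bob ∩ Zheng ∩ Farrukh ∩ Dana ∩ Liang: (none).
Bob ∩ Zheng ∩ Farrukh ∩ Dana ∩ Liang ∩ Oksana: (none).
Windows ≥ 45 min: (none).

none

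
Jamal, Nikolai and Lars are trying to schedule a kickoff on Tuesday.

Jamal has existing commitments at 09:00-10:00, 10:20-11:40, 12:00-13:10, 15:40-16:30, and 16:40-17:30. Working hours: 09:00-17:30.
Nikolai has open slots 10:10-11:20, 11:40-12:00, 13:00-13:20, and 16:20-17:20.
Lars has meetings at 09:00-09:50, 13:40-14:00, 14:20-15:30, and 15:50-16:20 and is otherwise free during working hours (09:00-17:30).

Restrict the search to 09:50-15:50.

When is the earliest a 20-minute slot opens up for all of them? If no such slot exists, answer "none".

11:40

Jamal free within 09:00–17:30: 10:00–10:20, 11:40–12:00, 13:10–15:40, 16:30–16:40.
Lars free within 09:00–17:30: 09:50–13:40, 14:00–14:20, 15:30–15:50, 16:20–17:30.
Jamal ∩ Nikolai: 10:10–10:20, 11:40–12:00, 13:10–13:20, 16:30–16:40.
Jamal ∩ Nikolai ∩ Lars: 10:10–10:20, 11:40–12:00, 13:10–13:20, 16:30–16:40.
Restricted to 09:50–15:50: 10:10–10:20, 11:40–12:00, 13:10–13:20.
Windows ≥ 20 min: 11:40–12:00.
Earliest such window starts at 11:40.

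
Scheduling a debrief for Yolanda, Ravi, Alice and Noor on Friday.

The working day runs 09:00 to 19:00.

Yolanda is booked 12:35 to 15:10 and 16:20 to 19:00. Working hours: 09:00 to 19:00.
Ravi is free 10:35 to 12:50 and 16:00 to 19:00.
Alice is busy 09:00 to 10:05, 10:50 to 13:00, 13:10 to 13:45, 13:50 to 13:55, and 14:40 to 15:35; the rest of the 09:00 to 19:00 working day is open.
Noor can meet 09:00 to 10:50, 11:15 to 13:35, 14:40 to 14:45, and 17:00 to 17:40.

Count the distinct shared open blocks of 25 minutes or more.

0

Yolanda free within 09:00–19:00: 09:00–12:35, 15:10–16:20.
Alice free within 09:00–19:00: 10:05–10:50, 13:00–13:10, 13:45–13:50, 13:55–14:40, 15:35–19:00.
Yolanda ∩ Ravi: 10:35–12:35, 16:00–16:20.
Yolanda ∩ Ravi ∩ Alice: 10:35–10:50, 16:00–16:20.
Yolanda ∩ Ravi ∩ Alice ∩ Noor: 10:35–10:50.
Windows ≥ 25 min: (none).
That's 0 windows.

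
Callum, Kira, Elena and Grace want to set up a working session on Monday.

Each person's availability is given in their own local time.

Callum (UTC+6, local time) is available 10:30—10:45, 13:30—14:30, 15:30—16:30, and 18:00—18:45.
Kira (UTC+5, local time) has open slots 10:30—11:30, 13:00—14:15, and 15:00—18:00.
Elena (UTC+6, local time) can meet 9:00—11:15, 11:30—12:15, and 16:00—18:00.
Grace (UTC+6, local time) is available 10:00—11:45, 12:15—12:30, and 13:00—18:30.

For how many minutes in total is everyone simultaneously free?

Callum → UTC: 04:30–04:45, 07:30–08:30, 09:30–10:30, 12:00–12:45.
Kira → UTC: 05:30–06:30, 08:00–09:15, 10:00–13:00.
Elena → UTC: 03:00–05:15, 05:30–06:15, 10:00–12:00.
Grace → UTC: 04:00–05:45, 06:15–06:30, 07:00–12:30.
Callum ∩ Kira: 08:00–08:30, 10:00–10:30, 12:00–12:45.
Callum ∩ Kira ∩ Elena: 10:00–10:30.
Callum ∩ Kira ∩ Elena ∩ Grace: 10:00–10:30.
Total common minutes: 30.

30 minutes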